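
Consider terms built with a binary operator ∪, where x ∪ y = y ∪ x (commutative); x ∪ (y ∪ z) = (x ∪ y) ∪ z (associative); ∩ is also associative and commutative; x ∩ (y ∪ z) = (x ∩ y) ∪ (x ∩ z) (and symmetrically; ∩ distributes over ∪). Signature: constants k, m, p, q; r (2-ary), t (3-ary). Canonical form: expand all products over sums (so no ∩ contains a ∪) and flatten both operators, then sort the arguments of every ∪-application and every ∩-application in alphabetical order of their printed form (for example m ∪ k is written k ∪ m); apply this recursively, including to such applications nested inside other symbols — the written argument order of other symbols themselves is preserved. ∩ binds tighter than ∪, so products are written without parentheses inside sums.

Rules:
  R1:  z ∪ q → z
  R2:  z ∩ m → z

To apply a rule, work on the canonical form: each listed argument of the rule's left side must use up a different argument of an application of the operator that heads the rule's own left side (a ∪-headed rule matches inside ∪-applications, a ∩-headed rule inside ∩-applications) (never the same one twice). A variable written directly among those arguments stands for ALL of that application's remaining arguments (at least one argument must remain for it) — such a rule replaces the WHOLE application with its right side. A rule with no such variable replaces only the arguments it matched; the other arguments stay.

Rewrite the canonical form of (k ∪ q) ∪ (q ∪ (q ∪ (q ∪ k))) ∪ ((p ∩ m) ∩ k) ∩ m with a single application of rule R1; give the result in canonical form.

Answer: k ∪ k ∪ k ∩ m ∩ m ∩ p ∪ q ∪ q ∪ q

Derivation:
Canonical form:  k ∪ k ∪ k ∩ m ∩ m ∩ p ∪ q ∪ q ∪ q ∪ q
Match R1:  consume q;  z := k ∪ k ∪ k ∩ m ∩ m ∩ p ∪ q ∪ q ∪ q
The extension variable absorbs all remaining arguments, so the whole application is rewritten.
Result:  k ∪ k ∪ k ∩ m ∩ m ∩ p ∪ q ∪ q ∪ q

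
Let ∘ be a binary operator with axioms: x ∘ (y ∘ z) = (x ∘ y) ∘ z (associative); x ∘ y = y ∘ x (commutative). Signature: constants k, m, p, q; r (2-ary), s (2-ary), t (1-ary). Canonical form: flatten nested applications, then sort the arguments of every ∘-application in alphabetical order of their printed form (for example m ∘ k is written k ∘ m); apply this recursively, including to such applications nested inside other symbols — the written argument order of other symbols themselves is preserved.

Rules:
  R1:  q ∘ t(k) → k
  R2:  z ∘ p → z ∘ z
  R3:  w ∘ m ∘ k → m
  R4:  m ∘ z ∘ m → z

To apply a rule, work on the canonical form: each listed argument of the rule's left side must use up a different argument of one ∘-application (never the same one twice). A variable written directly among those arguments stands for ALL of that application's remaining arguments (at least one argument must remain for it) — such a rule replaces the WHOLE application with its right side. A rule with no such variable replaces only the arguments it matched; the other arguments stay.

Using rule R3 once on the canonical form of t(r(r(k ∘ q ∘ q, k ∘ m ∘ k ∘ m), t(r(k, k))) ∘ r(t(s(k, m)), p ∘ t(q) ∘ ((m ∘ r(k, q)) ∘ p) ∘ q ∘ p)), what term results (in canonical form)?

Answer: t(r(r(k ∘ q ∘ q, m), t(r(k, k))) ∘ r(t(s(k, m)), m ∘ p ∘ p ∘ p ∘ q ∘ r(k, q) ∘ t(q)))

Derivation:
Canonical form:  t(r(r(k ∘ q ∘ q, k ∘ k ∘ m ∘ m), t(r(k, k))) ∘ r(t(s(k, m)), m ∘ p ∘ p ∘ p ∘ q ∘ r(k, q) ∘ t(q)))
Match R3:  consume k, m;  w := k ∘ m
The variable takes the whole remainder — replace the entire application.
Giving:  t(r(r(k ∘ q ∘ q, m), t(r(k, k))) ∘ r(t(s(k, m)), m ∘ p ∘ p ∘ p ∘ q ∘ r(k, q) ∘ t(q)))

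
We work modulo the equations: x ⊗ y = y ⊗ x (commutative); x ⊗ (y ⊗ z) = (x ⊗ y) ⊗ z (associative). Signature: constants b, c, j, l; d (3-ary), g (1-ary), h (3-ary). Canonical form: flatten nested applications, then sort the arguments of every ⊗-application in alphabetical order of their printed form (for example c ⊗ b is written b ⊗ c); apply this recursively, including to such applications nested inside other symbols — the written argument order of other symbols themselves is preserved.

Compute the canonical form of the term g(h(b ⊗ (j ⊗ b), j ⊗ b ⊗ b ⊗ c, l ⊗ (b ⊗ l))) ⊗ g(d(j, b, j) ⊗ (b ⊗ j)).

Answer: g(b ⊗ d(j, b, j) ⊗ j) ⊗ g(h(b ⊗ b ⊗ j, b ⊗ b ⊗ c ⊗ j, b ⊗ l ⊗ l))

Derivation:
Inside:  g(h(b ⊗ (j ⊗ b), j ⊗ b ⊗ b ⊗ c, l ⊗ (b ⊗ l)))  →  g(h(b ⊗ b ⊗ j, b ⊗ b ⊗ c ⊗ j, b ⊗ l ⊗ l))
Canonicalize subterm:  g(d(j, b, j) ⊗ (b ⊗ j))  →  g(b ⊗ d(j, b, j) ⊗ j)
Order the arguments:  g(b ⊗ d(j, b, j) ⊗ j) ⊗ g(h(b ⊗ b ⊗ j, b ⊗ b ⊗ c ⊗ j, b ⊗ l ⊗ l))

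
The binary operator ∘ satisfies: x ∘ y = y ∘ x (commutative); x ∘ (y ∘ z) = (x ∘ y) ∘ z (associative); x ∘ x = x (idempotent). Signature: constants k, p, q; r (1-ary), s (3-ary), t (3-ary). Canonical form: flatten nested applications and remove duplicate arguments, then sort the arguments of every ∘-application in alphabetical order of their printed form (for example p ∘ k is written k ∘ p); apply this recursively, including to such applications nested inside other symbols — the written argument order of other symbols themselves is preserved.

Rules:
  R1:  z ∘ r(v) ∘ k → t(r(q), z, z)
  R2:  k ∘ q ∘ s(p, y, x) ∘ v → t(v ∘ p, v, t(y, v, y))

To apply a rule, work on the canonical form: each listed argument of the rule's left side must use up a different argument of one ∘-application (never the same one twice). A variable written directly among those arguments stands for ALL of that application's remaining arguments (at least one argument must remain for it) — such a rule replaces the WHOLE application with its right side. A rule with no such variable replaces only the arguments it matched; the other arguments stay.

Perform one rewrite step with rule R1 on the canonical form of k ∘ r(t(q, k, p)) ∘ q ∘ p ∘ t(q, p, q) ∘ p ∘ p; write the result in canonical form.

Canonical form:  k ∘ p ∘ q ∘ r(t(q, k, p)) ∘ t(q, p, q)
Match R1:  consume k, r(t(q, k, p));  v := t(q, k, p), z := p ∘ q ∘ t(q, p, q)
The extension variable absorbs all remaining arguments, so the whole application is rewritten.
Result:  t(r(q), p ∘ q ∘ t(q, p, q), p ∘ q ∘ t(q, p, q))

Answer: t(r(q), p ∘ q ∘ t(q, p, q), p ∘ q ∘ t(q, p, q))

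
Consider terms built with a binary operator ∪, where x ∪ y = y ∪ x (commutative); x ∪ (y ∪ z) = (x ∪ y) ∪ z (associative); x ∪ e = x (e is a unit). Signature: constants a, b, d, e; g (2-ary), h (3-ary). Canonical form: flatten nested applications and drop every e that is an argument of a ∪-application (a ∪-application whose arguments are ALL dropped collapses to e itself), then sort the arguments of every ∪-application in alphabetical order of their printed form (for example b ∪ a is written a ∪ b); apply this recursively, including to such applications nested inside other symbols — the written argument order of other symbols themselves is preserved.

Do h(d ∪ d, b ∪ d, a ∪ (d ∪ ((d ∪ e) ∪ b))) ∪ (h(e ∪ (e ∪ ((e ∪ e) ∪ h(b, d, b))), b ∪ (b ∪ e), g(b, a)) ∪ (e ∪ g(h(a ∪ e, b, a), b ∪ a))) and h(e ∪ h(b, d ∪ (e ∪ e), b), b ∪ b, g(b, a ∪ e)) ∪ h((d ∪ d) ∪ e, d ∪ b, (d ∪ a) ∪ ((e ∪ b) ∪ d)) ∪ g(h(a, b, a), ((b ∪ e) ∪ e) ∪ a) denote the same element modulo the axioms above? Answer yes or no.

Left:  h(d ∪ d, b ∪ d, a ∪ (d ∪ ((d ∪ e) ∪ b))) ∪ (h(e ∪ (e ∪ ((e ∪ e) ∪ h(b, d, b))), b ∪ (b ∪ e), g(b, a)) ∪ (e ∪ g(h(a ∪ e, b, a), b ∪ a)))
  Flatten:  h(d ∪ d, b ∪ d, a ∪ (d ∪ ((d ∪ e) ∪ b))) ∪ h(e ∪ (e ∪ ((e ∪ e) ∪ h(b, d, b))), b ∪ (b ∪ e), g(b, a)) ∪ e ∪ g(h(a ∪ e, b, a), b ∪ a)
  Simplify inside:  h(d ∪ d, b ∪ d, a ∪ (d ∪ ((d ∪ e) ∪ b)))  →  h(d ∪ d, b ∪ d, a ∪ b ∪ d ∪ d)
  Inside:  h(e ∪ (e ∪ ((e ∪ e) ∪ h(b, d, b))), b ∪ (b ∪ e), g(b, a))  →  h(h(b, d, b), b ∪ b, g(b, a))
  Canonicalize subterm:  g(h(a ∪ e, b, a), b ∪ a)  →  g(h(a, b, a), a ∪ b)
  Units out:  drop e
  Sort arguments:  g(h(a, b, a), a ∪ b) ∪ h(d ∪ d, b ∪ d, a ∪ b ∪ d ∪ d) ∪ h(h(b, d, b), b ∪ b, g(b, a))
Right:  h(e ∪ h(b, d ∪ (e ∪ e), b), b ∪ b, g(b, a ∪ e)) ∪ h((d ∪ d) ∪ e, d ∪ b, (d ∪ a) ∪ ((e ∪ b) ∪ d)) ∪ g(h(a, b, a), ((b ∪ e) ∪ e) ∪ a)
  Simplify inside:  h(e ∪ h(b, d ∪ (e ∪ e), b), b ∪ b, g(b, a ∪ e))  →  h(h(b, d, b), b ∪ b, g(b, a))
  Simplify inside:  h((d ∪ d) ∪ e, d ∪ b, (d ∪ a) ∪ ((e ∪ b) ∪ d))  →  h(d ∪ d, b ∪ d, a ∪ b ∪ d ∪ d)
  Canonicalize subterm:  g(h(a, b, a), ((b ∪ e) ∪ e) ∪ a)  →  g(h(a, b, a), a ∪ b)
  Order the arguments:  g(h(a, b, a), a ∪ b) ∪ h(d ∪ d, b ∪ d, a ∪ b ∪ d ∪ d) ∪ h(h(b, d, b), b ∪ b, g(b, a))

Answer: yes — both canonical forms are g(h(a, b, a), a ∪ b) ∪ h(d ∪ d, b ∪ d, a ∪ b ∪ d ∪ d) ∪ h(h(b, d, b), b ∪ b, g(b, a))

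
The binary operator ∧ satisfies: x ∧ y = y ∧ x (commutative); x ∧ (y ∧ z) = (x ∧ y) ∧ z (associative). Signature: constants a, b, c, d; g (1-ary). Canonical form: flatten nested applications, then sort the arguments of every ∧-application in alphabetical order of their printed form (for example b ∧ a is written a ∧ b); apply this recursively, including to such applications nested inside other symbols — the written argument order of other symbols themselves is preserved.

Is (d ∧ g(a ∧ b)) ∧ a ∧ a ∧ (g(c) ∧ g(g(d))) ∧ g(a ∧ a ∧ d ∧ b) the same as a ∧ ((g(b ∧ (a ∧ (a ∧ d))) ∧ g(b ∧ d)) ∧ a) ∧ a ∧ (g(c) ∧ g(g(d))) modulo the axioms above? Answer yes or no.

Answer: no — a ∧ a ∧ d ∧ g(a ∧ a ∧ b ∧ d) ∧ g(a ∧ b) ∧ g(c) ∧ g(g(d)) vs a ∧ a ∧ a ∧ g(a ∧ a ∧ b ∧ d) ∧ g(b ∧ d) ∧ g(c) ∧ g(g(d))

Derivation:
Left:  (d ∧ g(a ∧ b)) ∧ a ∧ a ∧ (g(c) ∧ g(g(d))) ∧ g(a ∧ a ∧ d ∧ b)
  Un-nest:  d ∧ g(a ∧ b) ∧ a ∧ a ∧ g(c) ∧ g(g(d)) ∧ g(a ∧ a ∧ d ∧ b)
  Simplify inside:  g(a ∧ a ∧ d ∧ b)  →  g(a ∧ a ∧ b ∧ d)
  Sort arguments:  a ∧ a ∧ d ∧ g(a ∧ a ∧ b ∧ d) ∧ g(a ∧ b) ∧ g(c) ∧ g(g(d))
Right:  a ∧ ((g(b ∧ (a ∧ (a ∧ d))) ∧ g(b ∧ d)) ∧ a) ∧ a ∧ (g(c) ∧ g(g(d)))
  Flatten:  a ∧ g(b ∧ (a ∧ (a ∧ d))) ∧ g(b ∧ d) ∧ a ∧ a ∧ g(c) ∧ g(g(d))
  Canonicalize subterm:  g(b ∧ (a ∧ (a ∧ d)))  →  g(a ∧ a ∧ b ∧ d)
  Order the arguments:  a ∧ a ∧ a ∧ g(a ∧ a ∧ b ∧ d) ∧ g(b ∧ d) ∧ g(c) ∧ g(g(d))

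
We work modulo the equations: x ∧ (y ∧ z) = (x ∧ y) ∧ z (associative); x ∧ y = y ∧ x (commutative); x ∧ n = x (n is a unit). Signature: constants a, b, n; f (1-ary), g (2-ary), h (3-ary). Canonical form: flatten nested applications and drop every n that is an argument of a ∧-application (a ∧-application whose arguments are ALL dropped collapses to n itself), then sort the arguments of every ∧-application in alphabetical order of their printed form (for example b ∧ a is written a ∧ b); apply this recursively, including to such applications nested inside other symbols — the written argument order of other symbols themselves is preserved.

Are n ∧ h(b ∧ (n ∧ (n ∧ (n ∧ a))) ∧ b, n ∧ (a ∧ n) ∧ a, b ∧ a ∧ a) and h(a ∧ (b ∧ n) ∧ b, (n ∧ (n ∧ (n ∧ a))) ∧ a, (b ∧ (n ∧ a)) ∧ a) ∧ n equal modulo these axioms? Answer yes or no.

Answer: yes — both canonical forms are h(a ∧ b ∧ b, a ∧ a, a ∧ a ∧ b)

Derivation:
Left:  n ∧ h(b ∧ (n ∧ (n ∧ (n ∧ a))) ∧ b, n ∧ (a ∧ n) ∧ a, b ∧ a ∧ a)
  Simplify inside:  h(b ∧ (n ∧ (n ∧ (n ∧ a))) ∧ b, n ∧ (a ∧ n) ∧ a, b ∧ a ∧ a)  →  h(a ∧ b ∧ b, a ∧ a, a ∧ a ∧ b)
  Units out:  drop n
  Order the arguments:  h(a ∧ b ∧ b, a ∧ a, a ∧ a ∧ b)
Right:  h(a ∧ (b ∧ n) ∧ b, (n ∧ (n ∧ (n ∧ a))) ∧ a, (b ∧ (n ∧ a)) ∧ a) ∧ n
  Simplify inside:  h(a ∧ (b ∧ n) ∧ b, (n ∧ (n ∧ (n ∧ a))) ∧ a, (b ∧ (n ∧ a)) ∧ a)  →  h(a ∧ b ∧ b, a ∧ a, a ∧ a ∧ b)
  Drop the unit:  drop n
  Order the arguments:  h(a ∧ b ∧ b, a ∧ a, a ∧ a ∧ b)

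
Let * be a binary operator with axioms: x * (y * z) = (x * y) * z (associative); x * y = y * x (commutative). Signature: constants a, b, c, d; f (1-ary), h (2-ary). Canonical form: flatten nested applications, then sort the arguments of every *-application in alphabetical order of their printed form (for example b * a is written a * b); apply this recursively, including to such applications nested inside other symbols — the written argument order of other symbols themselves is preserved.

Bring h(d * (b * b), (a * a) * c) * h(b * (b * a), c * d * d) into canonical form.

Answer: h(a * b * b, c * d * d) * h(b * b * d, a * a * c)

Derivation:
Inside:  h(d * (b * b), (a * a) * c)  →  h(b * b * d, a * a * c)
Inside:  h(b * (b * a), c * d * d)  →  h(a * b * b, c * d * d)
Sort arguments:  h(a * b * b, c * d * d) * h(b * b * d, a * a * c)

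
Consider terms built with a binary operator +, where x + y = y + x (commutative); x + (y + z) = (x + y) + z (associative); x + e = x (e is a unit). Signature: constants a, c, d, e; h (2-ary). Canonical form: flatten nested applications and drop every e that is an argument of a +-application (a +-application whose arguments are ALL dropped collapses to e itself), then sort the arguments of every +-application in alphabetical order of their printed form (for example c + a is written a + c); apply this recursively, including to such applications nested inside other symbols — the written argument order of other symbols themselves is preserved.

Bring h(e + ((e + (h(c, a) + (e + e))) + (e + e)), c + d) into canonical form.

Answer: h(h(c, a), c + d)

Derivation:
Focus inside:  e + ((e + (h(c, a) + (e + e))) + (e + e))
Flatten:  e + e + h(c, a) + e + e + e + e
Units out:  drop e (×6)
Sort:  h(c, a)
Put back:  h(h(c, a), c + d)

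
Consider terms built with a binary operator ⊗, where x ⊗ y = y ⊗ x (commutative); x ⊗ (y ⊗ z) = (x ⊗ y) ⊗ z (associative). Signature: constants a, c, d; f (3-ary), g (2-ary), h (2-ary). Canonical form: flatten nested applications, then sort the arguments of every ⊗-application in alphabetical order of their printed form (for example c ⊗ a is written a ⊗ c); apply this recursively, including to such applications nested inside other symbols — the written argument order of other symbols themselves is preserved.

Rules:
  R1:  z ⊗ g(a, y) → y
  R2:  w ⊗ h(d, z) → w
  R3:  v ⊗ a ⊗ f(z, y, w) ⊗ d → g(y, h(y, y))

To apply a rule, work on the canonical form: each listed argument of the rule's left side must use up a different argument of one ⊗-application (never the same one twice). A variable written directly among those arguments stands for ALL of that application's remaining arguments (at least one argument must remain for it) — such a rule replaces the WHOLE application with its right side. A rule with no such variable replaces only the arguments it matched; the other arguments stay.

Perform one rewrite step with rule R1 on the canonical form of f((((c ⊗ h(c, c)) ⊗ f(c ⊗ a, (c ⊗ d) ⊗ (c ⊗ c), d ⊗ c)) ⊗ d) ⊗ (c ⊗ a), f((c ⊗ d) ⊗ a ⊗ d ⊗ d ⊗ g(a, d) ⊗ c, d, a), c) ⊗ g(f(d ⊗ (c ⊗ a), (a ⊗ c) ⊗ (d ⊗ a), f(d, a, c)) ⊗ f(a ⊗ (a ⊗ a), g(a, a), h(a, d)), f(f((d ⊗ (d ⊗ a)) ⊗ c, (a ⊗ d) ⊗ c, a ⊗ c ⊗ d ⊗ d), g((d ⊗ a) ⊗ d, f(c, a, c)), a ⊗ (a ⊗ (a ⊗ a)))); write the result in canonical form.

Answer: f(a ⊗ c ⊗ c ⊗ d ⊗ f(a ⊗ c, c ⊗ c ⊗ c ⊗ d, c ⊗ d) ⊗ h(c, c), f(d, d, a), c) ⊗ g(f(a ⊗ a ⊗ a, g(a, a), h(a, d)) ⊗ f(a ⊗ c ⊗ d, a ⊗ a ⊗ c ⊗ d, f(d, a, c)), f(f(a ⊗ c ⊗ d ⊗ d, a ⊗ c ⊗ d, a ⊗ c ⊗ d ⊗ d), g(a ⊗ d ⊗ d, f(c, a, c)), a ⊗ a ⊗ a ⊗ a))

Derivation:
Canonical form:  f(a ⊗ c ⊗ c ⊗ d ⊗ f(a ⊗ c, c ⊗ c ⊗ c ⊗ d, c ⊗ d) ⊗ h(c, c), f(a ⊗ c ⊗ c ⊗ d ⊗ d ⊗ d ⊗ g(a, d), d, a), c) ⊗ g(f(a ⊗ a ⊗ a, g(a, a), h(a, d)) ⊗ f(a ⊗ c ⊗ d, a ⊗ a ⊗ c ⊗ d, f(d, a, c)), f(f(a ⊗ c ⊗ d ⊗ d, a ⊗ c ⊗ d, a ⊗ c ⊗ d ⊗ d), g(a ⊗ d ⊗ d, f(c, a, c)), a ⊗ a ⊗ a ⊗ a))
Match R1:  consume g(a, d);  y := d, z := a ⊗ c ⊗ c ⊗ d ⊗ d ⊗ d
The variable takes the whole remainder — replace the entire application.
Result:  f(a ⊗ c ⊗ c ⊗ d ⊗ f(a ⊗ c, c ⊗ c ⊗ c ⊗ d, c ⊗ d) ⊗ h(c, c), f(d, d, a), c) ⊗ g(f(a ⊗ a ⊗ a, g(a, a), h(a, d)) ⊗ f(a ⊗ c ⊗ d, a ⊗ a ⊗ c ⊗ d, f(d, a, c)), f(f(a ⊗ c ⊗ d ⊗ d, a ⊗ c ⊗ d, a ⊗ c ⊗ d ⊗ d), g(a ⊗ d ⊗ d, f(c, a, c)), a ⊗ a ⊗ a ⊗ a))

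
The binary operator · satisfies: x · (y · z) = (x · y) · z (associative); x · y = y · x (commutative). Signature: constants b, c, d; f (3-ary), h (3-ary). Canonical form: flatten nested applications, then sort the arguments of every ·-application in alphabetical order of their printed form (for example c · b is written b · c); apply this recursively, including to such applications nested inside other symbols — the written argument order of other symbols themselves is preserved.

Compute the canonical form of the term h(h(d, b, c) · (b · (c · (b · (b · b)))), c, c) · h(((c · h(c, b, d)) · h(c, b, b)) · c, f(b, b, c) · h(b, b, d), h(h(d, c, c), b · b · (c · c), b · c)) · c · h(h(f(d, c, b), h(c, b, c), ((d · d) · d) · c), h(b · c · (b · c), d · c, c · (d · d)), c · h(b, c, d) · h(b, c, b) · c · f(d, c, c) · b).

Inside:  h(h(d, b, c) · (b · (c · (b · (b · b)))), c, c)  →  h(b · b · b · b · c · h(d, b, c), c, c)
Simplify inside:  h(((c · h(c, b, d)) · h(c, b, b)) · c, f(b, b, c) · h(b, b, d), h(h(d, c, c), b · b · (c · c), b · c))  →  h(c · c · h(c, b, b) · h(c, b, d), f(b, b, c) · h(b, b, d), h(h(d, c, c), b · b · c · c, b · c))
Simplify inside:  h(h(f(d, c, b), h(c, b, c), ((d · d) · d) · c), h(b · c · (b · c), d · c, c · (d · d)), c · h(b, c, d) · h(b, c, b) · c · f(d, c, c) · b)  →  h(h(f(d, c, b), h(c, b, c), c · d · d · d), h(b · b · c · c, c · d, c · d · d), b · c · c · f(d, c, c) · h(b, c, b) · h(b, c, d))
Sort:  c · h(b · b · b · b · c · h(d, b, c), c, c) · h(c · c · h(c, b, b) · h(c, b, d), f(b, b, c) · h(b, b, d), h(h(d, c, c), b · b · c · c, b · c)) · h(h(f(d, c, b), h(c, b, c), c · d · d · d), h(b · b · c · c, c · d, c · d · d), b · c · c · f(d, c, c) · h(b, c, b) · h(b, c, d))

Answer: c · h(b · b · b · b · c · h(d, b, c), c, c) · h(c · c · h(c, b, b) · h(c, b, d), f(b, b, c) · h(b, b, d), h(h(d, c, c), b · b · c · c, b · c)) · h(h(f(d, c, b), h(c, b, c), c · d · d · d), h(b · b · c · c, c · d, c · d · d), b · c · c · f(d, c, c) · h(b, c, b) · h(b, c, d))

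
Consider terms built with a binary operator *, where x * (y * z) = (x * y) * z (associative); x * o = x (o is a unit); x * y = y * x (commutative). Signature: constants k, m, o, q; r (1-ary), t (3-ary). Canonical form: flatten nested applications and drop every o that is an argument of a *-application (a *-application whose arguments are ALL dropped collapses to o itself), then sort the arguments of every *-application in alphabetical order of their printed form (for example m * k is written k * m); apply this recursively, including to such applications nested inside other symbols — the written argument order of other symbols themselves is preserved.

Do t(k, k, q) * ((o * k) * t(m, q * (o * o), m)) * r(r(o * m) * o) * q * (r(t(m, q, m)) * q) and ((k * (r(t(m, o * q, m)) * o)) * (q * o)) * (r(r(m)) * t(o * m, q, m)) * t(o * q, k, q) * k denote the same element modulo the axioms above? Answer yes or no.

Left:  t(k, k, q) * ((o * k) * t(m, q * (o * o), m)) * r(r(o * m) * o) * q * (r(t(m, q, m)) * q)
  Merge nested applications:  t(k, k, q) * o * k * t(m, q * (o * o), m) * r(r(o * m) * o) * q * r(t(m, q, m)) * q
  Simplify inside:  t(m, q * (o * o), m)  →  t(m, q, m)
  Canonicalize subterm:  r(r(o * m) * o)  →  r(r(m))
  Unit:  drop o
  Sort:  k * q * q * r(r(m)) * r(t(m, q, m)) * t(k, k, q) * t(m, q, m)
Right:  ((k * (r(t(m, o * q, m)) * o)) * (q * o)) * (r(r(m)) * t(o * m, q, m)) * t(o * q, k, q) * k
  Merge nested applications:  k * r(t(m, o * q, m)) * o * q * o * r(r(m)) * t(o * m, q, m) * t(o * q, k, q) * k
  Canonicalize subterm:  r(t(m, o * q, m))  →  r(t(m, q, m))
  Canonicalize subterm:  t(o * m, q, m)  →  t(m, q, m)
  Canonicalize subterm:  t(o * q, k, q)  →  t(q, k, q)
  Drop the unit:  drop o (×2)
  Order the arguments:  k * k * q * r(r(m)) * r(t(m, q, m)) * t(m, q, m) * t(q, k, q)

Answer: no — k * q * q * r(r(m)) * r(t(m, q, m)) * t(k, k, q) * t(m, q, m) vs k * k * q * r(r(m)) * r(t(m, q, m)) * t(m, q, m) * t(q, k, q)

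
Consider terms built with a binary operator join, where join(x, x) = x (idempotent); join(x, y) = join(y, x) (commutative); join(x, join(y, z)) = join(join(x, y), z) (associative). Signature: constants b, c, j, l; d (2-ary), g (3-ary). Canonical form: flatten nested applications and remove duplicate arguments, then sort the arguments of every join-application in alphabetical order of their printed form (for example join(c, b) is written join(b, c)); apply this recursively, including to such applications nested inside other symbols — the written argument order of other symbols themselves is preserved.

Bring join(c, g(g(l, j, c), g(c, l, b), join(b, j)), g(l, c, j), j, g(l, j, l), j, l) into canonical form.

Deduplicate:  drop duplicate j
Sort arguments:  join(c, g(g(l, j, c), g(c, l, b), join(b, j)), g(l, c, j), g(l, j, l), j, l)

Answer: join(c, g(g(l, j, c), g(c, l, b), join(b, j)), g(l, c, j), g(l, j, l), j, l)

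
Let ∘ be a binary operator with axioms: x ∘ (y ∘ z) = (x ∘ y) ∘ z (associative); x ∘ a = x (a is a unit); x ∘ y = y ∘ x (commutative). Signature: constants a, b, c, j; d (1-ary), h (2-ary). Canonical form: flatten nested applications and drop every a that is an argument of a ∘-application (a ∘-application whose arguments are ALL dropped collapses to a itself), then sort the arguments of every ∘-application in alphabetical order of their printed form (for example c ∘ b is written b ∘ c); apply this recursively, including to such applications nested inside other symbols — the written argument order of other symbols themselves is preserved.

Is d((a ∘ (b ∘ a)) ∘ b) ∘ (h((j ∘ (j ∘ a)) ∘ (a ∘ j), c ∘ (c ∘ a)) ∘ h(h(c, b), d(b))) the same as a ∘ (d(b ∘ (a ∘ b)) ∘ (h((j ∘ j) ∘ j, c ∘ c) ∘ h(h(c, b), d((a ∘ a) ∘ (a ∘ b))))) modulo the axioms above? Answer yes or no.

Left:  d((a ∘ (b ∘ a)) ∘ b) ∘ (h((j ∘ (j ∘ a)) ∘ (a ∘ j), c ∘ (c ∘ a)) ∘ h(h(c, b), d(b)))
  Merge nested applications:  d((a ∘ (b ∘ a)) ∘ b) ∘ h((j ∘ (j ∘ a)) ∘ (a ∘ j), c ∘ (c ∘ a)) ∘ h(h(c, b), d(b))
  Inside:  d((a ∘ (b ∘ a)) ∘ b)  →  d(b ∘ b)
  Simplify inside:  h((j ∘ (j ∘ a)) ∘ (a ∘ j), c ∘ (c ∘ a))  →  h(j ∘ j ∘ j, c ∘ c)
  Sort arguments:  d(b ∘ b) ∘ h(h(c, b), d(b)) ∘ h(j ∘ j ∘ j, c ∘ c)
Right:  a ∘ (d(b ∘ (a ∘ b)) ∘ (h((j ∘ j) ∘ j, c ∘ c) ∘ h(h(c, b), d((a ∘ a) ∘ (a ∘ b)))))
  Merge nested applications:  a ∘ d(b ∘ (a ∘ b)) ∘ h((j ∘ j) ∘ j, c ∘ c) ∘ h(h(c, b), d((a ∘ a) ∘ (a ∘ b)))
  Inside:  d(b ∘ (a ∘ b))  →  d(b ∘ b)
  Inside:  h((j ∘ j) ∘ j, c ∘ c)  →  h(j ∘ j ∘ j, c ∘ c)
  Inside:  h(h(c, b), d((a ∘ a) ∘ (a ∘ b)))  →  h(h(c, b), d(b))
  Units out:  drop a
  Order the arguments:  d(b ∘ b) ∘ h(h(c, b), d(b)) ∘ h(j ∘ j ∘ j, c ∘ c)

Answer: yes — both canonical forms are d(b ∘ b) ∘ h(h(c, b), d(b)) ∘ h(j ∘ j ∘ j, c ∘ c)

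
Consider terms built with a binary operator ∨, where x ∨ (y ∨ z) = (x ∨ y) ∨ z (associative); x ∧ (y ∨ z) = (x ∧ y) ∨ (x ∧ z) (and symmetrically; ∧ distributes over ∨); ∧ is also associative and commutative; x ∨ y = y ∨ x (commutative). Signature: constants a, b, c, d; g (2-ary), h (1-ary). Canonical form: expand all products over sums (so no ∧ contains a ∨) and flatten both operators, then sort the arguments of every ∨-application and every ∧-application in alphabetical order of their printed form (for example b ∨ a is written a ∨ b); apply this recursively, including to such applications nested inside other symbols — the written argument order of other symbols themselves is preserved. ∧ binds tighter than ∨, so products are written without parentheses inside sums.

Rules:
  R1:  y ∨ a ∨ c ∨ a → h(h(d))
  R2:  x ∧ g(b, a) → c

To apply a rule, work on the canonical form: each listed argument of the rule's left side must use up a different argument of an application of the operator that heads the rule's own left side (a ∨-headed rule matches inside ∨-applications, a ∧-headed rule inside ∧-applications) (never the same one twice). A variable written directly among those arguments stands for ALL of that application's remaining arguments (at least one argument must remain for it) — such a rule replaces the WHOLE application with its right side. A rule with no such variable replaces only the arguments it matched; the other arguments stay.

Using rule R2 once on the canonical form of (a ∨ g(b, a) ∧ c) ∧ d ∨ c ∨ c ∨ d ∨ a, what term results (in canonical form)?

Canonical form:  a ∨ a ∧ d ∨ c ∨ c ∨ c ∧ d ∧ g(b, a) ∨ d
Match R2:  consume g(b, a);  x := c ∧ d
The variable takes the whole remainder — replace the entire application.
Result:  a ∨ a ∧ d ∨ c ∨ c ∨ c ∨ d

Answer: a ∨ a ∧ d ∨ c ∨ c ∨ c ∨ d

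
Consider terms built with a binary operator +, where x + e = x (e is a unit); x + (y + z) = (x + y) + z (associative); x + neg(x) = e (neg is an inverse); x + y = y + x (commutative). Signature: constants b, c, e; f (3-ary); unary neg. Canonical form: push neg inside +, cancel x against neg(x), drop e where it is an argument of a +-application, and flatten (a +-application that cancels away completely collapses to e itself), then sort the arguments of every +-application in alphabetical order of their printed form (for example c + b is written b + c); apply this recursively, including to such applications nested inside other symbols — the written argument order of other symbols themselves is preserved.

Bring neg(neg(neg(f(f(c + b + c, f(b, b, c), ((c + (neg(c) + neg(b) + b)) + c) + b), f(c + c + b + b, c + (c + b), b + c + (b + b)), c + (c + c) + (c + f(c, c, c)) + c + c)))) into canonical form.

Answer: neg(f(f(b + c + c, f(b, b, c), b + c), f(b + b + c + c, b + c + c, b + b + b + c), c + c + c + c + c + c + f(c, c, c)))

Derivation:
Push neg inside:  distribute neg over + and collapse double neg
Collect:  neg(f(f(b + c + c, f(b, b, c), b + c), f(b + b + c + c, b + c + c, b + b + b + c), c + c + c + c + c + c + f(c, c, c)))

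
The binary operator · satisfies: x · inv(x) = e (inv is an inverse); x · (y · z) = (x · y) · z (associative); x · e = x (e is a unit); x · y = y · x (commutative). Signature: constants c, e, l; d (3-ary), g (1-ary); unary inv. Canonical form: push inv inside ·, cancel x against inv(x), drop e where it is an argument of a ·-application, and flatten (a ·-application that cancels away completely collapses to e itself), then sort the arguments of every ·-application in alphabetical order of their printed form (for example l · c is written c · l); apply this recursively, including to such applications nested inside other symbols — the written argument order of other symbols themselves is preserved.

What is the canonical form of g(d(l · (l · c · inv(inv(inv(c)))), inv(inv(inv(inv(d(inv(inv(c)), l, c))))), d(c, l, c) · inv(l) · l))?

Answer: g(d(l · l, d(c, l, c), d(c, l, c)))

Derivation:
Descend into:  l · (l · c · inv(inv(inv(c))))
Push inv inside:  distribute inv over · and collapse double inv
Cancel inverse pairs:  c cancels
Combine occurrences:  l · l
Put back:  g(d(l · l, d(c, l, c), d(c, l, c)))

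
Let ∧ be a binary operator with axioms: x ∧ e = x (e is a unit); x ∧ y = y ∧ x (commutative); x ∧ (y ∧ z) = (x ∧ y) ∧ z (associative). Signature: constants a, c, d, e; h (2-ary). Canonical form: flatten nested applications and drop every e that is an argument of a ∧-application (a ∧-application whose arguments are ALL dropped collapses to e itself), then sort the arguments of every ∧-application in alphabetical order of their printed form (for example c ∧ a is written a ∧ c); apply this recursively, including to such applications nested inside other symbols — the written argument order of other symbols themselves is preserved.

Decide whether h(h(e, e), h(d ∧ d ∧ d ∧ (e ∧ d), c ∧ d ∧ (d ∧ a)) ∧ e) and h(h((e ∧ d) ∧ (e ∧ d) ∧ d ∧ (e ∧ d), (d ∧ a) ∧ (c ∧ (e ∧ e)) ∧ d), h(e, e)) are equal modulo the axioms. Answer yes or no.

Answer: no — h(h(e, e), h(d ∧ d ∧ d ∧ d, a ∧ c ∧ d ∧ d)) vs h(h(d ∧ d ∧ d ∧ d, a ∧ c ∧ d ∧ d), h(e, e))

Derivation:
Left:  h(h(e, e), h(d ∧ d ∧ d ∧ (e ∧ d), c ∧ d ∧ (d ∧ a)) ∧ e)
  Work inside:  h(d ∧ d ∧ d ∧ (e ∧ d), c ∧ d ∧ (d ∧ a)) ∧ e
  Inside:  h(d ∧ d ∧ d ∧ (e ∧ d), c ∧ d ∧ (d ∧ a))  →  h(d ∧ d ∧ d ∧ d, a ∧ c ∧ d ∧ d)
  Unit:  drop e
  Sort arguments:  h(d ∧ d ∧ d ∧ d, a ∧ c ∧ d ∧ d)
  Reassemble:  h(h(e, e), h(d ∧ d ∧ d ∧ d, a ∧ c ∧ d ∧ d))
Right:  h(h((e ∧ d) ∧ (e ∧ d) ∧ d ∧ (e ∧ d), (d ∧ a) ∧ (c ∧ (e ∧ e)) ∧ d), h(e, e))
  Descend into:  (e ∧ d) ∧ (e ∧ d) ∧ d ∧ (e ∧ d)
  Merge nested applications:  e ∧ d ∧ e ∧ d ∧ d ∧ e ∧ d
  Drop the unit:  drop e (×3)
  Order the arguments:  d ∧ d ∧ d ∧ d
  Rebuild:  h(h(d ∧ d ∧ d ∧ d, a ∧ c ∧ d ∧ d), h(e, e))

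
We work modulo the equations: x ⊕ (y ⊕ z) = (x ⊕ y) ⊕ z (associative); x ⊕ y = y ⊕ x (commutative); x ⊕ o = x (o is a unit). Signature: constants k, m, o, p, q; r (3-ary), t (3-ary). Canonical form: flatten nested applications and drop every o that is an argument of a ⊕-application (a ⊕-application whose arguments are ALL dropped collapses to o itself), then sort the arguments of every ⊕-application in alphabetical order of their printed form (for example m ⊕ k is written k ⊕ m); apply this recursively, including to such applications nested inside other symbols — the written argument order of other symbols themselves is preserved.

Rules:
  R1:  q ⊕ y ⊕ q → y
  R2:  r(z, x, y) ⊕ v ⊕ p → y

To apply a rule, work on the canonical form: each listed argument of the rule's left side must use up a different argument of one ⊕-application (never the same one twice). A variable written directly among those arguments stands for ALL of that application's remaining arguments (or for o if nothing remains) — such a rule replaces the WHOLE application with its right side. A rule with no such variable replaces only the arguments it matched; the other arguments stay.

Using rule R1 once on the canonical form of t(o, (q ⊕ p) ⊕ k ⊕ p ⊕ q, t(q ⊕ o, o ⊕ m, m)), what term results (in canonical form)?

Canonical form:  t(o, k ⊕ p ⊕ p ⊕ q ⊕ q, t(q, m, m))
Match R1:  consume q, q;  y := k ⊕ p ⊕ p
Every leftover argument binds to the variable; the entire application is replaced.
Giving:  t(o, k ⊕ p ⊕ p, t(q, m, m))

Answer: t(o, k ⊕ p ⊕ p, t(q, m, m))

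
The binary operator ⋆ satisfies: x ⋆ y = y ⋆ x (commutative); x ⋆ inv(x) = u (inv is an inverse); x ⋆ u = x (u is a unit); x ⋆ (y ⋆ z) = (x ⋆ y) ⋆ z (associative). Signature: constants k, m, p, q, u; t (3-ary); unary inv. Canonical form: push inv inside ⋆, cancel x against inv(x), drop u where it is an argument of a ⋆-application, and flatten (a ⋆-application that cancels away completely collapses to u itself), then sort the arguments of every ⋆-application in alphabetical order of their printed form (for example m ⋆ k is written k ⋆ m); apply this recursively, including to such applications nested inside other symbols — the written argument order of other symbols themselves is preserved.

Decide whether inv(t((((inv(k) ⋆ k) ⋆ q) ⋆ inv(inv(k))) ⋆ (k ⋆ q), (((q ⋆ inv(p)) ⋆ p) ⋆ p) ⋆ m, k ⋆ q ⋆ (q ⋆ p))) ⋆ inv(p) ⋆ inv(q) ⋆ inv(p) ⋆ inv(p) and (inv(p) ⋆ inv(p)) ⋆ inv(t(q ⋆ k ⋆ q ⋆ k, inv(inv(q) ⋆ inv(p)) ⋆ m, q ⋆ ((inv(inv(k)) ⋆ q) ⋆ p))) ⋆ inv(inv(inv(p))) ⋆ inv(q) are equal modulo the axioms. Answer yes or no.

Left:  inv(t((((inv(k) ⋆ k) ⋆ q) ⋆ inv(inv(k))) ⋆ (k ⋆ q), (((q ⋆ inv(p)) ⋆ p) ⋆ p) ⋆ m, k ⋆ q ⋆ (q ⋆ p))) ⋆ inv(p) ⋆ inv(q) ⋆ inv(p) ⋆ inv(p)
  Push inv inside:  distribute inv over ⋆ and collapse double inv
  Combine occurrences:  inv(t(k ⋆ k ⋆ q ⋆ q, m ⋆ p ⋆ q, k ⋆ p ⋆ q ⋆ q)) ⋆ inv(p) ⋆ inv(p) ⋆ inv(p) ⋆ inv(q)
  Sort arguments:  inv(p) ⋆ inv(p) ⋆ inv(p) ⋆ inv(q) ⋆ inv(t(k ⋆ k ⋆ q ⋆ q, m ⋆ p ⋆ q, k ⋆ p ⋆ q ⋆ q))
Right:  (inv(p) ⋆ inv(p)) ⋆ inv(t(q ⋆ k ⋆ q ⋆ k, inv(inv(q) ⋆ inv(p)) ⋆ m, q ⋆ ((inv(inv(k)) ⋆ q) ⋆ p))) ⋆ inv(inv(inv(p))) ⋆ inv(q)
  Push inv inside:  distribute inv over ⋆ and collapse double inv
  Collect terms:  inv(p) ⋆ inv(p) ⋆ inv(p) ⋆ inv(t(k ⋆ k ⋆ q ⋆ q, m ⋆ p ⋆ q, k ⋆ p ⋆ q ⋆ q)) ⋆ inv(q)
  Sort:  inv(p) ⋆ inv(p) ⋆ inv(p) ⋆ inv(q) ⋆ inv(t(k ⋆ k ⋆ q ⋆ q, m ⋆ p ⋆ q, k ⋆ p ⋆ q ⋆ q))

Answer: yes — both canonical forms are inv(p) ⋆ inv(p) ⋆ inv(p) ⋆ inv(q) ⋆ inv(t(k ⋆ k ⋆ q ⋆ q, m ⋆ p ⋆ q, k ⋆ p ⋆ q ⋆ q))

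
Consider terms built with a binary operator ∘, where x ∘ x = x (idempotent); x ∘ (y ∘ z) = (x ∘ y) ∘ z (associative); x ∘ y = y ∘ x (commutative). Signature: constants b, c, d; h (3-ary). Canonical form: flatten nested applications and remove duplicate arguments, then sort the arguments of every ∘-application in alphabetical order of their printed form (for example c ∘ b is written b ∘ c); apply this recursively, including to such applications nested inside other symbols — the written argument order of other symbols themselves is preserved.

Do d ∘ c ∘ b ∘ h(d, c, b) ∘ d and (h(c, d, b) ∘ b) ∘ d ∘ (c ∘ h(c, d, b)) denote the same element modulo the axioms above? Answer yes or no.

Left:  d ∘ c ∘ b ∘ h(d, c, b) ∘ d
  Drop duplicates:  drop duplicate d
  Sort arguments:  b ∘ c ∘ d ∘ h(d, c, b)
Right:  (h(c, d, b) ∘ b) ∘ d ∘ (c ∘ h(c, d, b))
  Merge nested applications:  h(c, d, b) ∘ b ∘ d ∘ c ∘ h(c, d, b)
  Deduplicate:  drop duplicate h(c, d, b)
  Sort arguments:  b ∘ c ∘ d ∘ h(c, d, b)

Answer: no — b ∘ c ∘ d ∘ h(d, c, b) vs b ∘ c ∘ d ∘ h(c, d, b)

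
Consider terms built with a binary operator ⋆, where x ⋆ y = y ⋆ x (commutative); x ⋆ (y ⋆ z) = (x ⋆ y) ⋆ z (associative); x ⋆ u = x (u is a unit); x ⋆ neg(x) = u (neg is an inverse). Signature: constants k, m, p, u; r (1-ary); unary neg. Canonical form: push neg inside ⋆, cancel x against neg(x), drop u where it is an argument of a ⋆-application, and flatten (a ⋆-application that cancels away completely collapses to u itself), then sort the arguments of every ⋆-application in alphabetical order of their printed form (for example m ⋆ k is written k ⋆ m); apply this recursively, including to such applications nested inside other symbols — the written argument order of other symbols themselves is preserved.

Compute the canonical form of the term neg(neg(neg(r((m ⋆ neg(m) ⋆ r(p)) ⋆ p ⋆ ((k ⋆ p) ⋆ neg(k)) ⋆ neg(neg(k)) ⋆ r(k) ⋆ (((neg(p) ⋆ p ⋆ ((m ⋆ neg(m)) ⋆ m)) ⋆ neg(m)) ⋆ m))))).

Answer: neg(r(k ⋆ m ⋆ p ⋆ p ⋆ r(k) ⋆ r(p)))

Derivation:
Push neg inside:  distribute neg over ⋆ and collapse double neg
Collect:  neg(r(k ⋆ m ⋆ p ⋆ p ⋆ r(k) ⋆ r(p)))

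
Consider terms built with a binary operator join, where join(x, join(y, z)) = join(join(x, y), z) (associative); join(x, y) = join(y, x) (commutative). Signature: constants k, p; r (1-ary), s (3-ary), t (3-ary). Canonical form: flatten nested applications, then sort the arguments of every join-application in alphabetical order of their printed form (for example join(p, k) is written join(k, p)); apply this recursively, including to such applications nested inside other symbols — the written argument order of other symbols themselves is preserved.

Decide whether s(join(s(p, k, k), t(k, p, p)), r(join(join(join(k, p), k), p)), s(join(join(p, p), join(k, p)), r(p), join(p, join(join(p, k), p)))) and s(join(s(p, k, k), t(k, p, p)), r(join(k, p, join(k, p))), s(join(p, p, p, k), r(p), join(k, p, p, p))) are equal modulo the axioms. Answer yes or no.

Left:  s(join(s(p, k, k), t(k, p, p)), r(join(join(join(k, p), k), p)), s(join(join(p, p), join(k, p)), r(p), join(p, join(join(p, k), p))))
  Work inside:  join(p, join(join(p, k), p))
  Un-nest:  join(p, p, k, p)
  Order the arguments:  join(k, p, p, p)
  Reassemble:  s(join(s(p, k, k), t(k, p, p)), r(join(k, k, p, p)), s(join(k, p, p, p), r(p), join(k, p, p, p)))
Right:  s(join(s(p, k, k), t(k, p, p)), r(join(k, p, join(k, p))), s(join(p, p, p, k), r(p), join(k, p, p, p)))
  Work inside:  join(k, p, join(k, p))
  Flatten:  join(k, p, k, p)
  Sort:  join(k, k, p, p)
  Reassemble:  s(join(s(p, k, k), t(k, p, p)), r(join(k, k, p, p)), s(join(k, p, p, p), r(p), join(k, p, p, p)))

Answer: yes — both canonical forms are s(join(s(p, k, k), t(k, p, p)), r(join(k, k, p, p)), s(join(k, p, p, p), r(p), join(k, p, p, p)))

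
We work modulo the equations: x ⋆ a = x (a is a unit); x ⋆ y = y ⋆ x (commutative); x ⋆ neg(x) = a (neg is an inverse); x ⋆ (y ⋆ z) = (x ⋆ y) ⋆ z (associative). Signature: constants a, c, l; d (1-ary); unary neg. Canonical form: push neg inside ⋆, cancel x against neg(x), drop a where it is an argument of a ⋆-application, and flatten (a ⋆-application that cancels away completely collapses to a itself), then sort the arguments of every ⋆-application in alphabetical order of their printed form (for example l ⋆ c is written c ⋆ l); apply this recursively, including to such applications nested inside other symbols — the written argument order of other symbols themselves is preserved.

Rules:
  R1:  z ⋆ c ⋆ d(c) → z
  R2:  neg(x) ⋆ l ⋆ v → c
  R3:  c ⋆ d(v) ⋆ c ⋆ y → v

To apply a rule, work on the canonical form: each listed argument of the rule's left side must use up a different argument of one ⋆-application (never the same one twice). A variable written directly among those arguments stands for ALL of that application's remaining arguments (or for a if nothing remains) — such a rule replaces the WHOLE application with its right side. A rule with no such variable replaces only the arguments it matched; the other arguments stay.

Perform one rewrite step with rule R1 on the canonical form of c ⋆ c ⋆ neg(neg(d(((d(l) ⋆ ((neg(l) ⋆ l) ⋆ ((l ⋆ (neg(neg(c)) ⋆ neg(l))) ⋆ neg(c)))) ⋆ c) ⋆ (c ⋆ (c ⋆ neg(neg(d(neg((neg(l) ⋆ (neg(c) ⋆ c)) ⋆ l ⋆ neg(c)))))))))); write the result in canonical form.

Answer: c ⋆ c ⋆ d(c ⋆ c ⋆ d(l))

Derivation:
Canonical form:  c ⋆ c ⋆ d(c ⋆ c ⋆ c ⋆ d(c) ⋆ d(l))
R1 matches:  uses c, d(c);  z := c ⋆ c ⋆ d(l)
The variable takes the whole remainder — replace the entire application.
Result:  c ⋆ c ⋆ d(c ⋆ c ⋆ d(l))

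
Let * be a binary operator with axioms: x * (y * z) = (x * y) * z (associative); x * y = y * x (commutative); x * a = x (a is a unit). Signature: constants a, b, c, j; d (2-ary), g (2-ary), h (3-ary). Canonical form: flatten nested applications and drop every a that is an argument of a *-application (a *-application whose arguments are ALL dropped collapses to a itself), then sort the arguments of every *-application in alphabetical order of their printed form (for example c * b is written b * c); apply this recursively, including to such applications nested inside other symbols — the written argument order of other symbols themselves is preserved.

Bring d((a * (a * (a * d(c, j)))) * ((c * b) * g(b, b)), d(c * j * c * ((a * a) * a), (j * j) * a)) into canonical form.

Focus inside:  (a * (a * (a * d(c, j)))) * ((c * b) * g(b, b))
Merge nested applications:  a * a * a * d(c, j) * c * b * g(b, b)
Units out:  drop a (×3)
Sort arguments:  b * c * d(c, j) * g(b, b)
Put back:  d(b * c * d(c, j) * g(b, b), d(c * c * j, j * j))

Answer: d(b * c * d(c, j) * g(b, b), d(c * c * j, j * j))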